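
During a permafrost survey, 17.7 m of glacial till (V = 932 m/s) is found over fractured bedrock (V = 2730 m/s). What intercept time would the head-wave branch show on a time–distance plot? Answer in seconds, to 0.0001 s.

θ_c = arcsin(V₁/V₂) = arcsin(932/2730) = 19.96°; cos θ_c = 0.9399.
tᵢ = 2h·cos θ_c / V₁ = 2·17.7·0.9399 / 932 = 0.03570 s.

0.0357 s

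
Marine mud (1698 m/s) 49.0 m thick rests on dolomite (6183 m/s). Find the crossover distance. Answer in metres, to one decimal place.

129.9 m

θ_c = arcsin(1698/6183) = 15.94°, so cos θ_c = 0.9616 and tᵢ = 2h cos θ_c/V₁ = 0.0555 s.
At crossover x/V₁ = x/V₂ + tᵢ ⇒ x = tᵢ/(1/V₁ − 1/V₂) = 0.05550/(5.8893e-04 − 1.6173e-04) = 129.91 m.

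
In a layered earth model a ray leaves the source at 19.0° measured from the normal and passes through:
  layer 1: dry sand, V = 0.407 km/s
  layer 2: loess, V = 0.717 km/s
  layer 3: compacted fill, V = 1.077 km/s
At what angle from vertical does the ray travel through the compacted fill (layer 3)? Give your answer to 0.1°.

59.5°

Snell's law across each interface conserves sin θ / V, so sin θ_3 = V_3·sin θ₁/V₁.
sin θ_3 = 1.077 × sin 19.0° / 0.407 = 0.8615.
θ_3 = arcsin 0.8615 = 59.49°.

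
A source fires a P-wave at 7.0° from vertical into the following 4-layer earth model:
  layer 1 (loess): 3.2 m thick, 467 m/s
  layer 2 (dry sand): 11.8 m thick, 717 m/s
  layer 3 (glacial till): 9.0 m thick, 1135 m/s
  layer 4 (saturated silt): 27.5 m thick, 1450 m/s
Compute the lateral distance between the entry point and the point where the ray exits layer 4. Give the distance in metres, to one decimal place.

16.7 m

p = sin θ₁/V₁ = sin 7.0°/467 = 2.6096e-04 s/m is conserved through the stack.
Layer 1: θ = 7.00°; offset = 3.2·tan 7.00° = 0.393 m.
Layer 2: sin θ = p·717 = 0.1871 → θ = 10.78°; offset = 11.8·tan 10.78° = 2.248 m.
Layer 3: sin θ = p·1135 = 0.2962 → θ = 17.23°; offset = 9.0·tan 17.23° = 2.791 m.
Layer 4: sin θ = p·1450 = 0.3784 → θ = 22.23°; offset = 27.5·tan 22.23° = 11.242 m.
Σ offsets = 16.673 m.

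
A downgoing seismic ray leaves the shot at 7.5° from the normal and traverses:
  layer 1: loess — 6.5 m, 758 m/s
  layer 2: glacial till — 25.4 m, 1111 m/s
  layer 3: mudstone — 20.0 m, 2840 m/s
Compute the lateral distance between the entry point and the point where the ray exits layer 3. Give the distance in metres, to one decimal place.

17.0 m

Apply Snell's law at each interface; in layer i the horizontal offset is hᵢ·tan θᵢ.
Layer 1: θ = 7.50°; offset = 6.5·tan 7.50° = 0.856 m.
Layer 2: sin θ = 1111·sin 7.5°/758 = 0.1913, θ = 11.03°; offset = 25.4·tan 11.03° = 4.951 m.
Layer 3: sin θ = 2840·sin 7.5°/758 = 0.4890, θ = 29.28°; offset = 20.0·tan 29.28° = 11.213 m.
Σ offsets = 17.020 m.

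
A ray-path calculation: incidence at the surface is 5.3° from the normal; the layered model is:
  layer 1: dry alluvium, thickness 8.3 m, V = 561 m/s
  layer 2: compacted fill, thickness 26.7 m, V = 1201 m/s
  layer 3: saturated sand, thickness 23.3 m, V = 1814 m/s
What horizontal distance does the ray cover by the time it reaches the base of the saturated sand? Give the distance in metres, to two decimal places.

13.45 m

Apply Snell's law at each interface; in layer i the horizontal offset is hᵢ·tan θᵢ.
Layer 1: θ = 5.30°; offset = 8.3·tan 5.30° = 0.7700 m.
Layer 2: sin θ = 1201·sin 5.3°/561 = 0.1977, θ = 11.41°; offset = 26.7·tan 11.41° = 5.3863 m.
Layer 3: sin θ = 1814·sin 5.3°/561 = 0.2987, θ = 17.38°; offset = 23.3·tan 17.38° = 7.2921 m.
Σ offsets = 13.4484 m.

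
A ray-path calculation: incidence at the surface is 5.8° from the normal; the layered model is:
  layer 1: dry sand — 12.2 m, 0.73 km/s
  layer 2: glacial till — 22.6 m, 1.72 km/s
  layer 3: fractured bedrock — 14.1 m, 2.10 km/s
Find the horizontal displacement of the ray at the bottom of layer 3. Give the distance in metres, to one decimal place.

11.1 m

Apply Snell's law at each interface; in layer i the horizontal offset is hᵢ·tan θᵢ.
Layer 1: θ = 5.80°; offset = 12.2·tan 5.80° = 1.239 m.
Layer 2: sin θ = 1.72·sin 5.8°/0.73 = 0.2381, θ = 13.77°; offset = 22.6·tan 13.77° = 5.541 m.
Layer 3: sin θ = 2.10·sin 5.8°/0.73 = 0.2907, θ = 16.90°; offset = 14.1·tan 16.90° = 4.284 m.
Σ offsets = 11.064 m.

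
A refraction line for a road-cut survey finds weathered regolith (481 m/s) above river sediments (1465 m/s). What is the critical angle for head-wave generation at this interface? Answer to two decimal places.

At critical incidence the refracted ray runs along the interface (θ₂ = 90°), so sin θ_c = V₁/V₂.
θ_c = arcsin(481/1465) = arcsin 0.3283 = 19.17°.

19.17°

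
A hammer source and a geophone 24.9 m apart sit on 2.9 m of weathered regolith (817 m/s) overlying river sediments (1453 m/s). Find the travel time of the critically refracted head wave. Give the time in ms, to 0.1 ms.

23.0 ms

t = x/V₂ + 2h·√(V₂²−V₁²)/(V₁V₂).
√(V₂²−V₁²) = √(1453²−817²) = 1201.5 m/s; delay term = 2·2.9·1201.5/(817·1453) = 0.00587 s.
t = 24.9/1453 + 0.00587 = 0.02301 s.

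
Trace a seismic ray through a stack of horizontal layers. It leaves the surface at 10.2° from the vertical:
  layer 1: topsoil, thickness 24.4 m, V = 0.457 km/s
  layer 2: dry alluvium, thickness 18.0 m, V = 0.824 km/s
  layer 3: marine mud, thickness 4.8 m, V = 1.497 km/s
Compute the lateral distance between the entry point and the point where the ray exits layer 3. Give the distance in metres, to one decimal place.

13.9 m

Ray parameter p = sin 10.2° / 0.457 km/s = 3.8749e-01 s/km.
Layer 1: θ = 10.20°; offset = 24.4·tan 10.20° = 4.390 m.
Layer 2: sin θ = p·0.824 = 0.3193 → θ = 18.62°; offset = 18.0·tan 18.62° = 6.065 m.
Layer 3: sin θ = p·1.497 = 0.5801 → θ = 35.46°; offset = 4.8·tan 35.46° = 3.418 m.
Summing the layer offsets gives 13.873 m.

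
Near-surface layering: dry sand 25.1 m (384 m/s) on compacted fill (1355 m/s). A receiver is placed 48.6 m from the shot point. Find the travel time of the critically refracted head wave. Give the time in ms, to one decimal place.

θ_c = arcsin(V₁/V₂) = arcsin(384/1355) = 16.46°, cos θ_c = 0.9590.
Intercept time tᵢ = 2h cos θ_c / V₁ = 2·25.1·0.9590/384 = 0.12537 s.
t = x/V₂ + tᵢ = 48.6/1355 + 0.12537 = 0.16124 s.

161.2 ms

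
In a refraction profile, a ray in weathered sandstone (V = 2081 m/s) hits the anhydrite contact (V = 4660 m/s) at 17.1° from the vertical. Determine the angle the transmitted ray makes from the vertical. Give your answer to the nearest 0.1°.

Snell's law: sin θ₂ = (V₂/V₁)·sin θ₁ = (4660/2081)·sin 17.1° = 0.6584.
θ₂ = arcsin 0.6584 = 41.18° from the normal.

41.2°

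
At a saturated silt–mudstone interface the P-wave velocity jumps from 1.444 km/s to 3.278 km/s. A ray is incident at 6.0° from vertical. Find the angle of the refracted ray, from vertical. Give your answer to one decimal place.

sin θ₁/V₁ = sin θ₂/V₂ ⇒ sin θ₂ = 3.278·sin 6.0°/1.444 = 3.278·0.1045/1.444 = 0.2373.
θ₂ = sin⁻¹(0.2373) = 13.73° (from vertical).

13.7°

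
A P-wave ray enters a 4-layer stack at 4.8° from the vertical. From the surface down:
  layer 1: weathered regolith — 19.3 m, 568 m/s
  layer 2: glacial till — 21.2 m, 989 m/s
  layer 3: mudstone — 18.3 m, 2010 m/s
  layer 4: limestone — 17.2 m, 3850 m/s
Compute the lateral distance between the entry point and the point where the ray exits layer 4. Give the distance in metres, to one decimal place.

22.3 m

p = sin θ₁/V₁ = sin 4.8°/568 = 1.4732e-04 s/m is conserved through the stack.
Layer 1: θ = 4.80°; offset = 19.3·tan 4.80° = 1.621 m.
Layer 2: sin θ = p·989 = 0.1457 → θ = 8.38°; offset = 21.2·tan 8.38° = 3.122 m.
Layer 3: sin θ = p·2010 = 0.2961 → θ = 17.22°; offset = 18.3·tan 17.22° = 5.673 m.
Layer 4: sin θ = p·3850 = 0.5672 → θ = 34.55°; offset = 17.2·tan 34.55° = 11.845 m.
Summing the layer offsets gives 22.261 m.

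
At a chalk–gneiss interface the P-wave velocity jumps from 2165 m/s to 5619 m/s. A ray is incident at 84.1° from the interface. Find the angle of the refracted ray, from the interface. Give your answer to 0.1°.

Convert to the normal: θ₁ = 90° − 84.1° = 5.9°.
sin θ₁/V₁ = sin θ₂/V₂ ⇒ sin θ₂ = 5619·sin 5.9°/2165 = 5619·0.1028/2165 = 0.2668.
θ₂ = arcsin 0.2668 = 15.47° from the normal.
From the interface: 90° − 15.47° = 74.53°.

74.5°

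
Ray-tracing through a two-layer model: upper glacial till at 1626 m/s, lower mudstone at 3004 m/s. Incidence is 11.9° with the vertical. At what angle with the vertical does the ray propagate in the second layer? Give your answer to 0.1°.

sin θ₁/V₁ = sin θ₂/V₂ ⇒ sin θ₂ = 3004·sin 11.9°/1626 = 3004·0.2062/1626 = 0.3810.
θ₂ = sin⁻¹(0.3810) = 22.39° (from vertical).

22.4°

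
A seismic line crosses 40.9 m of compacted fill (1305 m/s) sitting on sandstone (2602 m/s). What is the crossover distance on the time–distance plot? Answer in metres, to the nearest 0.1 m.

142.0 m

θ_c = arcsin(1305/2602) = 30.10°, so cos θ_c = 0.8651 and tᵢ = 2h cos θ_c/V₁ = 0.0542 s.
At crossover x/V₁ = x/V₂ + tᵢ ⇒ x = tᵢ/(1/V₁ − 1/V₂) = 0.05423/(7.6628e-04 − 3.8432e-04) = 141.97 m.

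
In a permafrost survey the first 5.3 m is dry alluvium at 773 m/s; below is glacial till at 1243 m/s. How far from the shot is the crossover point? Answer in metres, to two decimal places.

21.95 m

x_cross = 2h·√((V₂+V₁)/(V₂−V₁)).
(V₂+V₁)/(V₂−V₁) = (1243+773)/(1243−773) = 4.2894; √ = 2.0711.
x_cross = 2·5.3·2.0711 = 21.95 m.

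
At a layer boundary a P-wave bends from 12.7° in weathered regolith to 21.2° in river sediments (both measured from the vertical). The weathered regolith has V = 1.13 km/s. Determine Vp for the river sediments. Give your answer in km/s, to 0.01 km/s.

1.86 km/s

Snell's law: sin 12.7°/V₁ = sin 21.2°/V₂.
V₂ = V₁·sin 21.2°/sin 12.7° = 1.13 × 1.6449 = 1.86 km/s.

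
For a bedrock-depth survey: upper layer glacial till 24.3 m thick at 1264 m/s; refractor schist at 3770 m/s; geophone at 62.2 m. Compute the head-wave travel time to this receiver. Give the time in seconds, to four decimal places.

0.0527 s

t = x/V₂ + 2h·√(V₂²−V₁²)/(V₁V₂).
√(V₂²−V₁²) = √(3770²−1264²) = 3551.8 m/s; delay term = 2·24.3·3551.8/(1264·3770) = 0.03622 s.
t = 62.2/3770 + 0.03622 = 0.05272 s.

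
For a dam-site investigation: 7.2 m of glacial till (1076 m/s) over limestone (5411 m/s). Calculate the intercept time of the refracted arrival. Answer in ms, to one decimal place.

13.1 ms

θ_c = arcsin(V₁/V₂) = arcsin(1076/5411) = 11.47°; cos θ_c = 0.9800.
tᵢ = 2h·cos θ_c / V₁ = 2·7.2·0.9800 / 1076 = 0.01312 s.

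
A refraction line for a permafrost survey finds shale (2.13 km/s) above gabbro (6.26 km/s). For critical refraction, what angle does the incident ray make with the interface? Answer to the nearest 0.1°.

70.1°

Critical incidence: sin θ_c = V₁/V₂ = 2.13/6.26 = 0.3403.
θ_c = arcsin 0.3403 = 19.89°.
Measured from the interface: 90° − 19.89° = 70.11°.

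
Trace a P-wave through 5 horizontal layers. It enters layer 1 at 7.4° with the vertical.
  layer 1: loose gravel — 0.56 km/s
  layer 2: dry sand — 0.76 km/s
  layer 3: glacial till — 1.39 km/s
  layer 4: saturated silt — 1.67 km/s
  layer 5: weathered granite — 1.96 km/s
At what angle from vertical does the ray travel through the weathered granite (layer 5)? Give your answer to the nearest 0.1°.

26.8°

Ray parameter p = sin 7.4° / 0.56 = 2.2999e-01 s/km.
sin θ_5 = p·V_5 = 2.2999e-01 × 1.96 = 0.4508.
θ_5 = 26.79° from the vertical.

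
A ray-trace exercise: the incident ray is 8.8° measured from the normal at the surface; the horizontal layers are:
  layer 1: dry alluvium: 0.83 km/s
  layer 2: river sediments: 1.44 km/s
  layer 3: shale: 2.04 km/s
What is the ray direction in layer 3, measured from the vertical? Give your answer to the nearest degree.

22°

Snell's law across each interface conserves sin θ / V, so sin θ_3 = V_3·sin θ₁/V₁.
sin θ_3 = 2.04 × sin 8.8° / 0.83 = 0.3760.
θ_3 = 22.09° from the vertical.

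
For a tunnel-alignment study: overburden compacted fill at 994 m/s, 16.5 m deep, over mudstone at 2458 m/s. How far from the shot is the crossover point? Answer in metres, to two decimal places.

50.67 m

x_cross = 2h·√((V₂+V₁)/(V₂−V₁)).
(V₂+V₁)/(V₂−V₁) = (2458+994)/(2458−994) = 2.3579; √ = 1.5356.
x_cross = 2·16.5·1.5356 = 50.67 m.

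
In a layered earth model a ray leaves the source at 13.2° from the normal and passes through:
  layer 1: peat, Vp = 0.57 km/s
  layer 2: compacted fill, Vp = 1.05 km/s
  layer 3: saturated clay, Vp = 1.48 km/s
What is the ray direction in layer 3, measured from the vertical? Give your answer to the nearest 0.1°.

Snell's law across each interface conserves sin θ / V, so sin θ_3 = V_3·sin θ₁/V₁.
sin θ_3 = 1.48 × sin 13.2° / 0.57 = 0.5929.
θ_3 = arcsin 0.5929 = 36.36°.

36.4°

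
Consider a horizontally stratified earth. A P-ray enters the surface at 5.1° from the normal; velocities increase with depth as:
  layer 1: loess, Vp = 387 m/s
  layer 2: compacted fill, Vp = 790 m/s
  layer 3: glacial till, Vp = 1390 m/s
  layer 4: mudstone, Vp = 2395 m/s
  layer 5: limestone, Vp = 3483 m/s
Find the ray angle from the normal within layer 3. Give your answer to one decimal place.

Snell's law across each interface conserves sin θ / V, so sin θ_3 = V_3·sin θ₁/V₁.
sin θ_3 = 1390 × sin 5.1° / 387 = 0.3193.
θ_3 = arcsin 0.3193 = 18.62°.

18.6°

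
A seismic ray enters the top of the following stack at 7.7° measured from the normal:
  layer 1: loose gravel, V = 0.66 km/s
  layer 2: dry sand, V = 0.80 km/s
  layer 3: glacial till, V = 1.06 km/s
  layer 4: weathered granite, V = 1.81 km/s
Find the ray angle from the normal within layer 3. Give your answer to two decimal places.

Ray parameter p = sin 7.7° / 0.66 = 2.0301e-01 s/km.
sin θ_3 = p·V_3 = 2.0301e-01 × 1.06 = 0.2152.
θ_3 = 12.43° from the vertical.

12.43°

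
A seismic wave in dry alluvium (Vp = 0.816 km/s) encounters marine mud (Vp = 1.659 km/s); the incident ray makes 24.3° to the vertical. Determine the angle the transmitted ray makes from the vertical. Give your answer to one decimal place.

sin θ₁/V₁ = sin θ₂/V₂ ⇒ sin θ₂ = 1.659·sin 24.3°/0.816 = 1.659·0.4115/0.816 = 0.8366.
θ₂ = sin⁻¹(0.8366) = 56.79° (from vertical).

56.8°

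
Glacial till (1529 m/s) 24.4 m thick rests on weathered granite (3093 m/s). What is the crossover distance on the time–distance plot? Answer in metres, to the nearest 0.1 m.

83.9 m

x_cross = 2h·√((V₂+V₁)/(V₂−V₁)).
(V₂+V₁)/(V₂−V₁) = (3093+1529)/(3093−1529) = 2.9552; √ = 1.7191.
x_cross = 2·24.4·1.7191 = 83.89 m.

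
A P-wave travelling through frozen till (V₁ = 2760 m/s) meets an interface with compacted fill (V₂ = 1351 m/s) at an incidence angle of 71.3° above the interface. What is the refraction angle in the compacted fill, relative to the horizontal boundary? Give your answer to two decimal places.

80.97°

Angle from the normal: 90° − 71.3° = 18.7°.
Snell's law: sin θ₂ = (V₂/V₁)·sin θ₁ = (1351/2760)·sin 18.7° = 0.1569.
θ₂ = sin⁻¹(0.1569) = 9.03° (from vertical).
From the interface: 90° − 9.03° = 80.97°.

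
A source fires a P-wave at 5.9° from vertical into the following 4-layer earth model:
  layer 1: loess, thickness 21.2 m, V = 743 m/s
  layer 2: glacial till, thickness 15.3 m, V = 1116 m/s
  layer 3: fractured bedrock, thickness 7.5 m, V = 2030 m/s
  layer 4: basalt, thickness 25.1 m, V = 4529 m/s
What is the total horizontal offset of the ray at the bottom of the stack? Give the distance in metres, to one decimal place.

27.0 m

Ray parameter p = sin 5.9° / 743 m/s = 1.3835e-04 s/m.
Layer 1: θ = 5.90°; offset = 21.2·tan 5.90° = 2.191 m.
Layer 2: sin θ = p·1116 = 0.1544 → θ = 8.88°; offset = 15.3·tan 8.88° = 2.391 m.
Layer 3: sin θ = p·2030 = 0.2808 → θ = 16.31°; offset = 7.5·tan 16.31° = 2.195 m.
Layer 4: sin θ = p·4529 = 0.6266 → θ = 38.80°; offset = 25.1·tan 38.80° = 20.180 m.
Σ offsets = 26.956 m.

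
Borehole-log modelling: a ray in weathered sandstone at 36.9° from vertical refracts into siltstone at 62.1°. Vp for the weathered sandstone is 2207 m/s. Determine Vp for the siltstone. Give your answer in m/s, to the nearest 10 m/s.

3250 m/s

sin 36.9° = 0.6004; sin 62.1° = 0.8838.
V₂ = V₁·(sin θ₂/sin θ₁) = 2207·(0.8838/0.6004) = 3248.51 m/s.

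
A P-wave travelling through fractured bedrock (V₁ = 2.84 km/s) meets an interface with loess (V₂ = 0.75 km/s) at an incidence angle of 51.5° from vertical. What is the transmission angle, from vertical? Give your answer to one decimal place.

11.9°

Snell's law: sin θ₂ = (V₂/V₁)·sin θ₁ = (0.75/2.84)·sin 51.5° = 0.2067.
θ₂ = sin⁻¹(0.2067) = 11.93° (from vertical).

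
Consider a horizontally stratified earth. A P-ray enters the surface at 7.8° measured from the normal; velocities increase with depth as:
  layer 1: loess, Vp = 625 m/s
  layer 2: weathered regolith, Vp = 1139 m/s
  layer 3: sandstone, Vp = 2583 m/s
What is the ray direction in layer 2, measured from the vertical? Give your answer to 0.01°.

Snell's law across each interface conserves sin θ / V, so sin θ_2 = V_2·sin θ₁/V₁.
sin θ_2 = 1139 × sin 7.8° / 625 = 0.2473.
θ_2 = arcsin 0.2473 = 14.32°.

14.32°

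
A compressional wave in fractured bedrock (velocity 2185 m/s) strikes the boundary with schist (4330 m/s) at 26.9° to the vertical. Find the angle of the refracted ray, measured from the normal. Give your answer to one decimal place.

63.7°

sin θ₁/V₁ = sin θ₂/V₂ ⇒ sin θ₂ = 4330·sin 26.9°/2185 = 4330·0.4524/2185 = 0.8966.
θ₂ = arcsin 0.8966 = 63.71° from the normal.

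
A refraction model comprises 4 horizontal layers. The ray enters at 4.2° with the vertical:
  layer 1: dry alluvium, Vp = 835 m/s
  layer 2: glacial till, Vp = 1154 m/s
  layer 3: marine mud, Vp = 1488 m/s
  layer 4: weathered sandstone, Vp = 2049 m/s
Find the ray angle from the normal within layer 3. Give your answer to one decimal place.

7.5°

Snell's law across each interface conserves sin θ / V, so sin θ_3 = V_3·sin θ₁/V₁.
sin θ_3 = 1488 × sin 4.2° / 835 = 0.1305.
θ_3 = arcsin 0.1305 = 7.50°.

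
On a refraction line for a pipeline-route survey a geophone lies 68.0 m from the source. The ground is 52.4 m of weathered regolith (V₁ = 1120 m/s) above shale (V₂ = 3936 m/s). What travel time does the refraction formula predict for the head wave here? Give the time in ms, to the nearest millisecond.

107 ms

t = x/V₂ + 2h·√(V₂²−V₁²)/(V₁V₂).
√(V₂²−V₁²) = √(3936²−1120²) = 3773.3 m/s; delay term = 2·52.4·3773.3/(1120·3936) = 0.08970 s.
t = 68.0/3936 + 0.08970 = 0.10698 s.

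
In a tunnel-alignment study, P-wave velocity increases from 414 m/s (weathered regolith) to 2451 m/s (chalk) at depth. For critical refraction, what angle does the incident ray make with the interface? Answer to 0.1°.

Critical incidence: sin θ_c = V₁/V₂ = 414/2451 = 0.1689.
θ_c = arcsin 0.1689 = 9.72°.
Measured from the interface: 90° − 9.72° = 80.28°.

80.3°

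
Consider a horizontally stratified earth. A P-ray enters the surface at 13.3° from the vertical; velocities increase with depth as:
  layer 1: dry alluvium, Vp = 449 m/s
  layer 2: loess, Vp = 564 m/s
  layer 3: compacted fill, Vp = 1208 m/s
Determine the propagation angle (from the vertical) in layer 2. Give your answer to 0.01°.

16.80°

Ray parameter p = sin 13.3° / 449 = 5.1236e-04 s/m.
sin θ_2 = p·V_2 = 5.1236e-04 × 564 = 0.2890.
θ_2 = arcsin 0.2890 = 16.80°.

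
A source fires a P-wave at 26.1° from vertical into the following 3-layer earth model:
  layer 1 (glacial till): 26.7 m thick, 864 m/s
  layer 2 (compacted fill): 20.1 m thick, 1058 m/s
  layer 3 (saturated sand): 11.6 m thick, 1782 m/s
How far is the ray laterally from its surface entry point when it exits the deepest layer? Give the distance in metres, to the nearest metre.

Apply Snell's law at each interface; in layer i the horizontal offset is hᵢ·tan θᵢ.
Layer 1: θ = 26.10°; offset = 26.7·tan 26.10° = 13.080 m.
Layer 2: sin θ = 1058·sin 26.1°/864 = 0.5387, θ = 32.60°; offset = 20.1·tan 32.60° = 12.853 m.
Layer 3: sin θ = 1782·sin 26.1°/864 = 0.9074, θ = 65.15°; offset = 11.6·tan 65.15° = 25.042 m.
Total horizontal offset = 50.975 m.

51 m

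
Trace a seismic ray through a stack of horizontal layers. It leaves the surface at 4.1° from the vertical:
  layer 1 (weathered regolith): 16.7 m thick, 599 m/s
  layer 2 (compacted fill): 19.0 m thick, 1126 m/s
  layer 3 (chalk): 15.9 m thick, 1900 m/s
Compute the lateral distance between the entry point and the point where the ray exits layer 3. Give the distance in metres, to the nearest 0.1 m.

Apply Snell's law at each interface; in layer i the horizontal offset is hᵢ·tan θᵢ.
Layer 1: θ = 4.10°; offset = 16.7·tan 4.10° = 1.197 m.
Layer 2: sin θ = 1126·sin 4.1°/599 = 0.1344, θ = 7.72°; offset = 19.0·tan 7.72° = 2.577 m.
Layer 3: sin θ = 1900·sin 4.1°/599 = 0.2268, θ = 13.11°; offset = 15.9·tan 13.11° = 3.702 m.
Σ offsets = 7.476 m.

7.5 m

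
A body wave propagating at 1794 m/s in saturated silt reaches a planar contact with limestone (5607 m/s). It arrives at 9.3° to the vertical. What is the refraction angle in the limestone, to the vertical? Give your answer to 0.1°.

30.3°

sin θ₁/V₁ = sin θ₂/V₂ ⇒ sin θ₂ = 5607·sin 9.3°/1794 = 5607·0.1616/1794 = 0.5051.
θ₂ = sin⁻¹(0.5051) = 30.34° (from vertical).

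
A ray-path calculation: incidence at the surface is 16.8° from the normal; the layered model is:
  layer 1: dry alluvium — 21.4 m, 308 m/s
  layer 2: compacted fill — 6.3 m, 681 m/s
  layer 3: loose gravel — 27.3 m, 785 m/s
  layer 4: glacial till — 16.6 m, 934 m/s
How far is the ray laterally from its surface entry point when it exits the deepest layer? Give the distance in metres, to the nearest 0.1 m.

Ray parameter p = sin 16.8° / 308 m/s = 9.3841e-04 s/m.
Layer 1: θ = 16.80°; offset = 21.4·tan 16.80° = 6.461 m.
Layer 2: sin θ = p·681 = 0.6391 → θ = 39.72°; offset = 6.3·tan 39.72° = 5.234 m.
Layer 3: sin θ = p·785 = 0.7367 → θ = 47.45°; offset = 27.3·tan 47.45° = 29.738 m.
Layer 4: sin θ = p·934 = 0.8765 → θ = 61.22°; offset = 16.6·tan 61.22° = 30.221 m.
Σ offsets = 71.654 m.

71.7 m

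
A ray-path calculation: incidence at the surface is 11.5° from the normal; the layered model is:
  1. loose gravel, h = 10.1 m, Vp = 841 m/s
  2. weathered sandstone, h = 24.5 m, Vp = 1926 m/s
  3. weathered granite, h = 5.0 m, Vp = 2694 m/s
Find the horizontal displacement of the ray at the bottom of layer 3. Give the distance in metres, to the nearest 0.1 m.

18.8 m

Ray parameter p = sin 11.5° / 841 m/s = 2.3706e-04 s/m.
Layer 1: θ = 11.50°; offset = 10.1·tan 11.50° = 2.055 m.
Layer 2: sin θ = p·1926 = 0.4566 → θ = 27.17°; offset = 24.5·tan 27.17° = 12.573 m.
Layer 3: sin θ = p·2694 = 0.6386 → θ = 39.69°; offset = 5.0·tan 39.69° = 4.150 m.
Σ offsets = 18.778 m.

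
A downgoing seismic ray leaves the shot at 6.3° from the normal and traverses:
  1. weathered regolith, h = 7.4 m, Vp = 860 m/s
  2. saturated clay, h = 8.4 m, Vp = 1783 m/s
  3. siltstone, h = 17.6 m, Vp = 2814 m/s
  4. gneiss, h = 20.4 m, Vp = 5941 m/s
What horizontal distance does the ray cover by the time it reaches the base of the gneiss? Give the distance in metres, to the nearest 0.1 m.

33.3 m

p = sin θ₁/V₁ = sin 6.3°/860 = 1.2760e-04 s/m is conserved through the stack.
Layer 1: θ = 6.30°; offset = 7.4·tan 6.30° = 0.817 m.
Layer 2: sin θ = p·1783 = 0.2275 → θ = 13.15°; offset = 8.4·tan 13.15° = 1.963 m.
Layer 3: sin θ = p·2814 = 0.3591 → θ = 21.04°; offset = 17.6·tan 21.04° = 6.771 m.
Layer 4: sin θ = p·5941 = 0.7581 → θ = 49.29°; offset = 20.4·tan 49.29° = 23.712 m.
Σ offsets = 33.262 m.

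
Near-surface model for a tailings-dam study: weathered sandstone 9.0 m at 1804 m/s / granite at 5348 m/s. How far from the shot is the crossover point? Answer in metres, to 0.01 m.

x_cross = 2h·√((V₂+V₁)/(V₂−V₁)).
(V₂+V₁)/(V₂−V₁) = (5348+1804)/(5348−1804) = 2.0181; √ = 1.4206.
x_cross = 2·9.0·1.4206 = 25.57 m.

25.57 m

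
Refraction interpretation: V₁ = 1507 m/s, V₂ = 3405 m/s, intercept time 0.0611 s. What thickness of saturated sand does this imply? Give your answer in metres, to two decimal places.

51.34 m

θ_c = arcsin(1507/3405) = 26.27°; cos θ_c = 0.8967.
tᵢ = 2h cos θ_c/V₁ ⇒ h = tᵢ·V₁/(2 cos θ_c) = 0.0611·1507/(2·0.8967) = 51.34 m.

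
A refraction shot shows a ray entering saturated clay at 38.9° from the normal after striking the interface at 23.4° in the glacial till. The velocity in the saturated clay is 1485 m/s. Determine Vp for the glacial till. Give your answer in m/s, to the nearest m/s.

939 m/s

sin 23.4° = 0.3971; sin 38.9° = 0.6280.
V₁ = V₂·(sin θ₁/sin θ₂) = 1485·(0.3971/0.6280) = 939.17 m/s.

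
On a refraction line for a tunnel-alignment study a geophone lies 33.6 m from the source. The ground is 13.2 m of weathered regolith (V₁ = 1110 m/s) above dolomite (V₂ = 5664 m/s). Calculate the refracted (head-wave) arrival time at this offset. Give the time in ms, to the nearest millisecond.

29 ms

t = x/V₂ + 2h·√(V₂²−V₁²)/(V₁V₂).
√(V₂²−V₁²) = √(5664²−1110²) = 5554.2 m/s; delay term = 2·13.2·5554.2/(1110·5664) = 0.02332 s.
t = 33.6/5664 + 0.02332 = 0.02925 s.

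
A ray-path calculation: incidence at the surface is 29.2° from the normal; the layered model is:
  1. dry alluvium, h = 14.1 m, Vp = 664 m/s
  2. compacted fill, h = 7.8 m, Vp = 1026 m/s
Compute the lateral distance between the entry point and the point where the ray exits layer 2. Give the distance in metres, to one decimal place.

Apply Snell's law at each interface; in layer i the horizontal offset is hᵢ·tan θᵢ.
Layer 1: θ = 29.20°; offset = 14.1·tan 29.20° = 7.880 m.
Layer 2: sin θ = 1026·sin 29.2°/664 = 0.7538, θ = 48.92°; offset = 7.8·tan 48.92° = 8.949 m.
Total horizontal offset = 16.829 m.

16.8 m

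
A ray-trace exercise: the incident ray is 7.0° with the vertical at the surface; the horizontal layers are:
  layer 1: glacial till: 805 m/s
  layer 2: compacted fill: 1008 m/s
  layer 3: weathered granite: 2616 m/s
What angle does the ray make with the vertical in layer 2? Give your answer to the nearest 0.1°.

Snell's law across each interface conserves sin θ / V, so sin θ_2 = V_2·sin θ₁/V₁.
sin θ_2 = 1008 × sin 7.0° / 805 = 0.1526.
θ_2 = arcsin 0.1526 = 8.78°.

8.8°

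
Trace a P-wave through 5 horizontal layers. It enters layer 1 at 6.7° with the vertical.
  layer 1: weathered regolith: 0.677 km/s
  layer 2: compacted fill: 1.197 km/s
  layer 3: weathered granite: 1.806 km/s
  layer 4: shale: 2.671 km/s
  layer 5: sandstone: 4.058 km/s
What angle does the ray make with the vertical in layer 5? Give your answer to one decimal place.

44.4°

Snell's law across each interface conserves sin θ / V, so sin θ_5 = V_5·sin θ₁/V₁.
sin θ_5 = 4.058 × sin 6.7° / 0.677 = 0.6993.
θ_5 = 44.37° from the vertical.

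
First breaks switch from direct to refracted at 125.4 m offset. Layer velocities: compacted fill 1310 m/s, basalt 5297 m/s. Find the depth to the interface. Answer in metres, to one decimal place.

48.7 m

x_cross = 2h·√((V₂+V₁)/(V₂−V₁)) → h = x_cross / (2·√((V₂+V₁)/(V₂−V₁))).
√((V₂+V₁)/(V₂−V₁)) = √((5297+1310)/(5297−1310)) = 1.2873.
h = 125.4 / (2·1.2873) = 48.71 m.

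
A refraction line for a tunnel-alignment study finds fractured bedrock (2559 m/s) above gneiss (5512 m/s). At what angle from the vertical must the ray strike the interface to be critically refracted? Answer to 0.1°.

27.7°

Critical incidence: sin θ_c = V₁/V₂ = 2559/5512 = 0.4643.
θ_c = arcsin 0.4643 = 27.66°.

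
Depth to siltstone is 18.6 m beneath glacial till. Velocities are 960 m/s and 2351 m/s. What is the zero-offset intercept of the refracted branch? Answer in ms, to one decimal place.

35.4 ms

θ_c = arcsin(V₁/V₂) = arcsin(960/2351) = 24.10°; cos θ_c = 0.9128.
tᵢ = 2h·cos θ_c / V₁ = 2·18.6·0.9128 / 960 = 0.03537 s.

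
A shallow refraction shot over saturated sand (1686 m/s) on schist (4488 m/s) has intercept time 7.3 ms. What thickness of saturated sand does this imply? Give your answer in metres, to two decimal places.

6.64 m

θ_c = arcsin(1686/4488) = 22.07°; cos θ_c = 0.9268.
tᵢ = 2h cos θ_c/V₁ ⇒ h = tᵢ·V₁/(2 cos θ_c) = 0.0073·1686/(2·0.9268) = 6.64 m.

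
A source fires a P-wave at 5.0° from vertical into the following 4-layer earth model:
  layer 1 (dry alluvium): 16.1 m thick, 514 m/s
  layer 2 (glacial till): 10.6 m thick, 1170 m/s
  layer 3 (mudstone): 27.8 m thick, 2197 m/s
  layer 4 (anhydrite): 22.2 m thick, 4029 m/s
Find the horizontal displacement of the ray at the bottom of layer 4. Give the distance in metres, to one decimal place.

35.5 m

p = sin θ₁/V₁ = sin 5.0°/514 = 1.6956e-04 s/m is conserved through the stack.
Layer 1: θ = 5.00°; offset = 16.1·tan 5.00° = 1.409 m.
Layer 2: sin θ = p·1170 = 0.1984 → θ = 11.44°; offset = 10.6·tan 11.44° = 2.146 m.
Layer 3: sin θ = p·2197 = 0.3725 → θ = 21.87°; offset = 27.8·tan 21.87° = 11.160 m.
Layer 4: sin θ = p·4029 = 0.6832 → θ = 43.09°; offset = 22.2·tan 43.09° = 20.769 m.
Σ offsets = 35.482 m.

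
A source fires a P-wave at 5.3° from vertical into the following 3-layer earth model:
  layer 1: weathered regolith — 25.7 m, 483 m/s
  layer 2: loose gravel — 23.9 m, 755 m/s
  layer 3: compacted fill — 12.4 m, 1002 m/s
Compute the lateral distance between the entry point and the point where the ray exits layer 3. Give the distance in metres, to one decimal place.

Apply Snell's law at each interface; in layer i the horizontal offset is hᵢ·tan θᵢ.
Layer 1: θ = 5.30°; offset = 25.7·tan 5.30° = 2.384 m.
Layer 2: sin θ = 755·sin 5.3°/483 = 0.1444, θ = 8.30°; offset = 23.9·tan 8.30° = 3.487 m.
Layer 3: sin θ = 1002·sin 5.3°/483 = 0.1916, θ = 11.05°; offset = 12.4·tan 11.05° = 2.421 m.
Summing the layer offsets gives 8.293 m.

8.3 m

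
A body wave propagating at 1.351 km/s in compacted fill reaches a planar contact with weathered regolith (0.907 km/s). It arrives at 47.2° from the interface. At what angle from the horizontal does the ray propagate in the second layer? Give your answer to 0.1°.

Convert to the normal: θ₁ = 90° − 47.2° = 42.8°.
sin θ₁/V₁ = sin θ₂/V₂ ⇒ sin θ₂ = 0.907·sin 42.8°/1.351 = 0.907·0.6794/1.351 = 0.4561.
θ₂ = arcsin 0.4561 = 27.14° from the normal.
From the interface: 90° − 27.14° = 62.86°.

62.9°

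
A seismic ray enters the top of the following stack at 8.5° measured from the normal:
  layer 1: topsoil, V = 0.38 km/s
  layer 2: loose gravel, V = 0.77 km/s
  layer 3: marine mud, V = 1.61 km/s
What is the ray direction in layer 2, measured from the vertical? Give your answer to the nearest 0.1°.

17.4°

Ray parameter p = sin 8.5° / 0.38 = 3.8897e-01 s/km.
sin θ_2 = p·V_2 = 3.8897e-01 × 0.77 = 0.2995.
θ_2 = arcsin 0.2995 = 17.43°.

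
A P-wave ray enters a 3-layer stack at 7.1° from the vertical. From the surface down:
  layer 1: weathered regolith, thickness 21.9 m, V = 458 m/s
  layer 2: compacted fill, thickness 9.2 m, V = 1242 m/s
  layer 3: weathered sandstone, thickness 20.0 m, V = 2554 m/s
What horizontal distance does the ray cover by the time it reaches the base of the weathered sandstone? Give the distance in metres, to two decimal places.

Apply Snell's law at each interface; in layer i the horizontal offset is hᵢ·tan θᵢ.
Layer 1: θ = 7.10°; offset = 21.9·tan 7.10° = 2.7278 m.
Layer 2: sin θ = 1242·sin 7.1°/458 = 0.3352, θ = 19.58°; offset = 9.2·tan 19.58° = 3.2730 m.
Layer 3: sin θ = 2554·sin 7.1°/458 = 0.6893, θ = 43.57°; offset = 20.0·tan 43.57° = 19.0265 m.
Summing the layer offsets gives 25.0273 m.

25.03 m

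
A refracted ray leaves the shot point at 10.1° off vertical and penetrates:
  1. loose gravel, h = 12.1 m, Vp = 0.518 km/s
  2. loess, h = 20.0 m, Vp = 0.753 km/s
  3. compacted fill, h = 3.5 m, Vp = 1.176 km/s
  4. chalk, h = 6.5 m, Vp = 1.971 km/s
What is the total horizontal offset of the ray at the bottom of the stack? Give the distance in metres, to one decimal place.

Apply Snell's law at each interface; in layer i the horizontal offset is hᵢ·tan θᵢ.
Layer 1: θ = 10.10°; offset = 12.1·tan 10.10° = 2.155 m.
Layer 2: sin θ = 0.753·sin 10.1°/0.518 = 0.2549, θ = 14.77°; offset = 20.0·tan 14.77° = 5.273 m.
Layer 3: sin θ = 1.176·sin 10.1°/0.518 = 0.3981, θ = 23.46°; offset = 3.5·tan 23.46° = 1.519 m.
Layer 4: sin θ = 1.971·sin 10.1°/0.518 = 0.6673, θ = 41.86°; offset = 6.5·tan 41.86° = 5.823 m.
Total horizontal offset = 14.770 m.

14.8 m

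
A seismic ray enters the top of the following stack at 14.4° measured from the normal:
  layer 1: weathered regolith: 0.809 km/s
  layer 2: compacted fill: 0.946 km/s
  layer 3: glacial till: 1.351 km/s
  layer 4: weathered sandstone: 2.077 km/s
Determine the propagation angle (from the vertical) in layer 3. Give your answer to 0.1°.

Ray parameter p = sin 14.4° / 0.809 = 3.0740e-01 s/km.
sin θ_3 = p·V_3 = 3.0740e-01 × 1.351 = 0.4153.
θ_3 = arcsin 0.4153 = 24.54°.

24.5°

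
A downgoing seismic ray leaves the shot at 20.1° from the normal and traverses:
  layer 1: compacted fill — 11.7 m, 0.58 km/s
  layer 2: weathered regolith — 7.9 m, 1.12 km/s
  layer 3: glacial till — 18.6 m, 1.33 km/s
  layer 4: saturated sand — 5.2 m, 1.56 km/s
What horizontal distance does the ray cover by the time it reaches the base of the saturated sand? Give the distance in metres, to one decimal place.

47.7 m

Ray parameter p = sin 20.1° / 0.58 km/s = 5.9252e-01 s/km.
Layer 1: θ = 20.10°; offset = 11.7·tan 20.10° = 4.282 m.
Layer 2: sin θ = p·1.12 = 0.6636 → θ = 41.58°; offset = 7.9·tan 41.58° = 7.008 m.
Layer 3: sin θ = p·1.33 = 0.7880 → θ = 52.00°; offset = 18.6·tan 52.00° = 23.810 m.
Layer 4: sin θ = p·1.56 = 0.9243 → θ = 67.57°; offset = 5.2·tan 67.57° = 12.596 m.
Total horizontal offset = 47.695 m.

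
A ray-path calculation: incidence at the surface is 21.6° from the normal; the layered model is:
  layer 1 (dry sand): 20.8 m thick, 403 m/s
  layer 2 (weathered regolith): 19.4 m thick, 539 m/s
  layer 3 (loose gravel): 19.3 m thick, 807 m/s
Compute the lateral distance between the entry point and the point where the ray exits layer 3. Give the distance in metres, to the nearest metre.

p = sin θ₁/V₁ = sin 21.6°/403 = 9.1346e-04 s/m is conserved through the stack.
Layer 1: θ = 21.60°; offset = 20.8·tan 21.60° = 8.235 m.
Layer 2: sin θ = p·539 = 0.4924 → θ = 29.50°; offset = 19.4·tan 29.50° = 10.974 m.
Layer 3: sin θ = p·807 = 0.7372 → θ = 47.49°; offset = 19.3·tan 47.49° = 21.055 m.
Summing the layer offsets gives 40.264 m.

40 m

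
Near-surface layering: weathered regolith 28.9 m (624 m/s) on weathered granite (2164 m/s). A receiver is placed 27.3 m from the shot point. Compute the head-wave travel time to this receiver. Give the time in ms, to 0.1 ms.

101.3 ms

θ_c = arcsin(V₁/V₂) = arcsin(624/2164) = 16.76°, cos θ_c = 0.9575.
Intercept time tᵢ = 2h cos θ_c / V₁ = 2·28.9·0.9575/624 = 0.08869 s.
t = x/V₂ + tᵢ = 27.3/2164 + 0.08869 = 0.10131 s.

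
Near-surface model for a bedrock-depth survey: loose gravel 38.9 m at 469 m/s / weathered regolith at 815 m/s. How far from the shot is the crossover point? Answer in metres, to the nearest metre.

x_cross = 2h·√((V₂+V₁)/(V₂−V₁)).
(V₂+V₁)/(V₂−V₁) = (815+469)/(815−469) = 3.7110; √ = 1.9264.
x_cross = 2·38.9·1.9264 = 149.87 m.

150 m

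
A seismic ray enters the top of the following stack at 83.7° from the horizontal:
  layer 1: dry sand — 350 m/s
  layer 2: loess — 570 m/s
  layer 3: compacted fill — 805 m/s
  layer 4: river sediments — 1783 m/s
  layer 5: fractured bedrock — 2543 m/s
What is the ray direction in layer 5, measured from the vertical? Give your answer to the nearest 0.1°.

From the normal: θ₁ = 90° − 83.7° = 6.3°.
Snell's law across each interface conserves sin θ / V, so sin θ_5 = V_5·sin θ₁/V₁.
sin θ_5 = 2543 × sin 6.3° / 350 = 0.7973.
θ_5 = 52.87° from the vertical.

52.9°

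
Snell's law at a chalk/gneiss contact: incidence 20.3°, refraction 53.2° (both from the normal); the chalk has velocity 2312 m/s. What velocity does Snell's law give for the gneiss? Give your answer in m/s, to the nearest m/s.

5336 m/s

sin 20.3° = 0.3469; sin 53.2° = 0.8007.
V₂ = V₁·(sin θ₂/sin θ₁) = 2312·(0.8007/0.3469) = 5336.12 m/s.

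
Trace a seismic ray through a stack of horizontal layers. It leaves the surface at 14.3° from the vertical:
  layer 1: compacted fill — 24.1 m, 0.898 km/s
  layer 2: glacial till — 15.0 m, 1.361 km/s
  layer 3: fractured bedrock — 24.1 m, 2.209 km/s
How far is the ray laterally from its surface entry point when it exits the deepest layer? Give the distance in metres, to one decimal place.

Apply Snell's law at each interface; in layer i the horizontal offset is hᵢ·tan θᵢ.
Layer 1: θ = 14.30°; offset = 24.1·tan 14.30° = 6.143 m.
Layer 2: sin θ = 1.361·sin 14.3°/0.898 = 0.3743, θ = 21.98°; offset = 15.0·tan 21.98° = 6.056 m.
Layer 3: sin θ = 2.209·sin 14.3°/0.898 = 0.6076, θ = 37.42°; offset = 24.1·tan 37.42° = 18.436 m.
Total horizontal offset = 30.635 m.

30.6 m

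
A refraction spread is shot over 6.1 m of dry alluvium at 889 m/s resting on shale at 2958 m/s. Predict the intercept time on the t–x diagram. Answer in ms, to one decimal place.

13.1 ms

tᵢ = 2h·√(V₂²−V₁²)/(V₁V₂).
√(V₂²−V₁²) = √(2958²−889²) = 2821.2 m/s.
tᵢ = 2·6.1·2821.2/(889·2958) = 0.01309 s.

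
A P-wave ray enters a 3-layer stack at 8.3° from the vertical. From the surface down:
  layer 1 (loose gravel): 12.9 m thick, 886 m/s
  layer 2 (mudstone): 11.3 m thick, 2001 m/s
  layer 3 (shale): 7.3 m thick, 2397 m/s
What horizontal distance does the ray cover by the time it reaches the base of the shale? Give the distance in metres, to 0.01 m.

Apply Snell's law at each interface; in layer i the horizontal offset is hᵢ·tan θᵢ.
Layer 1: θ = 8.30°; offset = 12.9·tan 8.30° = 1.8819 m.
Layer 2: sin θ = 2001·sin 8.3°/886 = 0.3260, θ = 19.03°; offset = 11.3·tan 19.03° = 3.8970 m.
Layer 3: sin θ = 2397·sin 8.3°/886 = 0.3905, θ = 22.99°; offset = 7.3·tan 22.99° = 3.0969 m.
Summing the layer offsets gives 8.8758 m.

8.88 m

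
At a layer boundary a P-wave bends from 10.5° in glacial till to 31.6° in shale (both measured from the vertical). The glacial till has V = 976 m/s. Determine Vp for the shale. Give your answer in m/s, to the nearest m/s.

2806 m/s

sin 10.5° = 0.1822; sin 31.6° = 0.5240.
V₂ = V₁·(sin θ₂/sin θ₁) = 976·(0.5240/0.1822) = 2806.31 m/s.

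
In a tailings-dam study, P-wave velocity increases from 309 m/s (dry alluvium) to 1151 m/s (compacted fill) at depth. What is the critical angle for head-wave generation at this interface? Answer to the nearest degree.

At critical incidence the refracted ray runs along the interface (θ₂ = 90°), so sin θ_c = V₁/V₂.
θ_c = arcsin(309/1151) = arcsin 0.2685 = 15.57°.

16°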